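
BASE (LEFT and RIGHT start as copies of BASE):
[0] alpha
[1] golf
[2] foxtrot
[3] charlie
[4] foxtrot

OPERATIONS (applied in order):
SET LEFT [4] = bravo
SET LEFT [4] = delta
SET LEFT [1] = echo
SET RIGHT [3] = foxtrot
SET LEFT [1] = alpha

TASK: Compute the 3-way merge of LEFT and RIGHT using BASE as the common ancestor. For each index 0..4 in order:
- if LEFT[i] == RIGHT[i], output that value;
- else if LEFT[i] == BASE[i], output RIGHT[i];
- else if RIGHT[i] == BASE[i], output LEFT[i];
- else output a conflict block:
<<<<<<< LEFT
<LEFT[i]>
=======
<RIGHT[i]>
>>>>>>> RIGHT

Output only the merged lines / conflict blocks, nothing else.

Final LEFT:  [alpha, alpha, foxtrot, charlie, delta]
Final RIGHT: [alpha, golf, foxtrot, foxtrot, foxtrot]
i=0: L=alpha R=alpha -> agree -> alpha
i=1: L=alpha, R=golf=BASE -> take LEFT -> alpha
i=2: L=foxtrot R=foxtrot -> agree -> foxtrot
i=3: L=charlie=BASE, R=foxtrot -> take RIGHT -> foxtrot
i=4: L=delta, R=foxtrot=BASE -> take LEFT -> delta

Answer: alpha
alpha
foxtrot
foxtrot
delta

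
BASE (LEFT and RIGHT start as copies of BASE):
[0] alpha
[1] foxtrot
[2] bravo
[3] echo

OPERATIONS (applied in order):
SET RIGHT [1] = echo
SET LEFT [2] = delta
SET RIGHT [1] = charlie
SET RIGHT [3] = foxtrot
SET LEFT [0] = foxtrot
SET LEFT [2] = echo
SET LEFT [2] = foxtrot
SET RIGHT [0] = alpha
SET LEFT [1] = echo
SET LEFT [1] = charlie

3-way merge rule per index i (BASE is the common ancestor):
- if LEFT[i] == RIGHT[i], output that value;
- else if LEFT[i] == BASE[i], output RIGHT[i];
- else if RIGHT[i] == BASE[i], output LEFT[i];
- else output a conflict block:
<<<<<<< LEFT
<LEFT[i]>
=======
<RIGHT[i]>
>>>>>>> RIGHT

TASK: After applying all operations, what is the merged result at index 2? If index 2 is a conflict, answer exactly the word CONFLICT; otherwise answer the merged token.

Answer: foxtrot

Derivation:
Final LEFT:  [foxtrot, charlie, foxtrot, echo]
Final RIGHT: [alpha, charlie, bravo, foxtrot]
i=0: L=foxtrot, R=alpha=BASE -> take LEFT -> foxtrot
i=1: L=charlie R=charlie -> agree -> charlie
i=2: L=foxtrot, R=bravo=BASE -> take LEFT -> foxtrot
i=3: L=echo=BASE, R=foxtrot -> take RIGHT -> foxtrot
Index 2 -> foxtrot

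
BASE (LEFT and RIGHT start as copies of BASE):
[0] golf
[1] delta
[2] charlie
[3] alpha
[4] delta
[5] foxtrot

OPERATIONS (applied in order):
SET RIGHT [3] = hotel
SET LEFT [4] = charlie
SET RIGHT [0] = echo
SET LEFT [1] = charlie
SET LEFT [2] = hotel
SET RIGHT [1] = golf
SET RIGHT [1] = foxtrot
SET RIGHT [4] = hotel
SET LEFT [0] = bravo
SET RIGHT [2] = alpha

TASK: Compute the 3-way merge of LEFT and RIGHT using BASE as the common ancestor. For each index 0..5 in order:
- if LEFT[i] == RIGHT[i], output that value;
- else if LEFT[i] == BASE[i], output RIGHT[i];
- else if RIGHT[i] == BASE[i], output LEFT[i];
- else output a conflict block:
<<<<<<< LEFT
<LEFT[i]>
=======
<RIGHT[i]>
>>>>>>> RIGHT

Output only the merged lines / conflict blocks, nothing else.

Answer: <<<<<<< LEFT
bravo
=======
echo
>>>>>>> RIGHT
<<<<<<< LEFT
charlie
=======
foxtrot
>>>>>>> RIGHT
<<<<<<< LEFT
hotel
=======
alpha
>>>>>>> RIGHT
hotel
<<<<<<< LEFT
charlie
=======
hotel
>>>>>>> RIGHT
foxtrot

Derivation:
Final LEFT:  [bravo, charlie, hotel, alpha, charlie, foxtrot]
Final RIGHT: [echo, foxtrot, alpha, hotel, hotel, foxtrot]
i=0: BASE=golf L=bravo R=echo all differ -> CONFLICT
i=1: BASE=delta L=charlie R=foxtrot all differ -> CONFLICT
i=2: BASE=charlie L=hotel R=alpha all differ -> CONFLICT
i=3: L=alpha=BASE, R=hotel -> take RIGHT -> hotel
i=4: BASE=delta L=charlie R=hotel all differ -> CONFLICT
i=5: L=foxtrot R=foxtrot -> agree -> foxtrot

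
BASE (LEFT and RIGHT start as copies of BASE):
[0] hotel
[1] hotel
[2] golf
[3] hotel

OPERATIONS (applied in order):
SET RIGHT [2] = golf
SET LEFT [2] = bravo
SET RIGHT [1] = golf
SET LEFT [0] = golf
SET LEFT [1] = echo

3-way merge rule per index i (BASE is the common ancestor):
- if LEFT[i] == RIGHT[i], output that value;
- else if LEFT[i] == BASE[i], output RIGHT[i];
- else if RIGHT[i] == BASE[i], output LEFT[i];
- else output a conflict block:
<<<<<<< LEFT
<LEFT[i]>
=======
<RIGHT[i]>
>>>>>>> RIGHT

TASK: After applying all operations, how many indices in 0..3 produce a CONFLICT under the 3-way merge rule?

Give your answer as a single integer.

Final LEFT:  [golf, echo, bravo, hotel]
Final RIGHT: [hotel, golf, golf, hotel]
i=0: L=golf, R=hotel=BASE -> take LEFT -> golf
i=1: BASE=hotel L=echo R=golf all differ -> CONFLICT
i=2: L=bravo, R=golf=BASE -> take LEFT -> bravo
i=3: L=hotel R=hotel -> agree -> hotel
Conflict count: 1

Answer: 1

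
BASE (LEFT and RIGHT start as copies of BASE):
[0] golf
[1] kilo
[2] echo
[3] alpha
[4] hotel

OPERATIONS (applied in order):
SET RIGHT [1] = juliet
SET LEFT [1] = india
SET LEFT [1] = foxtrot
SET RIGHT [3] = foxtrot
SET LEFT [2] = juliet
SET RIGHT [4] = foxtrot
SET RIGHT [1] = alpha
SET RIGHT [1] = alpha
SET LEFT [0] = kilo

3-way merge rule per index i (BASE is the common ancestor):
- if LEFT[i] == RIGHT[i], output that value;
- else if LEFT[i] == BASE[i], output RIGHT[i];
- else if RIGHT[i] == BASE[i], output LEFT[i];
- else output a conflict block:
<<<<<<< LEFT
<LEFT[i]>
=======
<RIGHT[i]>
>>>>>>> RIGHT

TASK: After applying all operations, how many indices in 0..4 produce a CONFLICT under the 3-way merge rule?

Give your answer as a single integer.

Final LEFT:  [kilo, foxtrot, juliet, alpha, hotel]
Final RIGHT: [golf, alpha, echo, foxtrot, foxtrot]
i=0: L=kilo, R=golf=BASE -> take LEFT -> kilo
i=1: BASE=kilo L=foxtrot R=alpha all differ -> CONFLICT
i=2: L=juliet, R=echo=BASE -> take LEFT -> juliet
i=3: L=alpha=BASE, R=foxtrot -> take RIGHT -> foxtrot
i=4: L=hotel=BASE, R=foxtrot -> take RIGHT -> foxtrot
Conflict count: 1

Answer: 1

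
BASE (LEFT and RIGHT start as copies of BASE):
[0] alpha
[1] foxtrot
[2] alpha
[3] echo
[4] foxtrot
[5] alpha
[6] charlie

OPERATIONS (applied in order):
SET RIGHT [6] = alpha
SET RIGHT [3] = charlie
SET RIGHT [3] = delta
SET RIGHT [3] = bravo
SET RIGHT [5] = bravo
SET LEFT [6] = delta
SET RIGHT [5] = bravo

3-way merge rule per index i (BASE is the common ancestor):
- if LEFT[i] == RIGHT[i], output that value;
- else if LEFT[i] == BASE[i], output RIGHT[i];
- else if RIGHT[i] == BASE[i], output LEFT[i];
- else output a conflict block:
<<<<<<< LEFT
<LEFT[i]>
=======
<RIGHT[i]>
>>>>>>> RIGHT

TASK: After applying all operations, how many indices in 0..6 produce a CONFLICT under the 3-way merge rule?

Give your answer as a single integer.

Final LEFT:  [alpha, foxtrot, alpha, echo, foxtrot, alpha, delta]
Final RIGHT: [alpha, foxtrot, alpha, bravo, foxtrot, bravo, alpha]
i=0: L=alpha R=alpha -> agree -> alpha
i=1: L=foxtrot R=foxtrot -> agree -> foxtrot
i=2: L=alpha R=alpha -> agree -> alpha
i=3: L=echo=BASE, R=bravo -> take RIGHT -> bravo
i=4: L=foxtrot R=foxtrot -> agree -> foxtrot
i=5: L=alpha=BASE, R=bravo -> take RIGHT -> bravo
i=6: BASE=charlie L=delta R=alpha all differ -> CONFLICT
Conflict count: 1

Answer: 1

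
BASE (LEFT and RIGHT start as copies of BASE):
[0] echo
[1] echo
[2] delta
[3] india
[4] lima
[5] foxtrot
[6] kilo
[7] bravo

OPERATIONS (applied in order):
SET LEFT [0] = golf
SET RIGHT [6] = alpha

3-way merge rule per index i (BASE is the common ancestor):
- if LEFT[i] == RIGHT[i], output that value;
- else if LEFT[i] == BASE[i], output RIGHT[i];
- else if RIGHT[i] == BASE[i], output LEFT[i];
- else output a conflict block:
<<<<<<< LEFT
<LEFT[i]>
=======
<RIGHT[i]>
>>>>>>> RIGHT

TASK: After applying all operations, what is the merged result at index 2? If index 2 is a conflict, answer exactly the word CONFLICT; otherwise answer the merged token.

Final LEFT:  [golf, echo, delta, india, lima, foxtrot, kilo, bravo]
Final RIGHT: [echo, echo, delta, india, lima, foxtrot, alpha, bravo]
i=0: L=golf, R=echo=BASE -> take LEFT -> golf
i=1: L=echo R=echo -> agree -> echo
i=2: L=delta R=delta -> agree -> delta
i=3: L=india R=india -> agree -> india
i=4: L=lima R=lima -> agree -> lima
i=5: L=foxtrot R=foxtrot -> agree -> foxtrot
i=6: L=kilo=BASE, R=alpha -> take RIGHT -> alpha
i=7: L=bravo R=bravo -> agree -> bravo
Index 2 -> delta

Answer: delta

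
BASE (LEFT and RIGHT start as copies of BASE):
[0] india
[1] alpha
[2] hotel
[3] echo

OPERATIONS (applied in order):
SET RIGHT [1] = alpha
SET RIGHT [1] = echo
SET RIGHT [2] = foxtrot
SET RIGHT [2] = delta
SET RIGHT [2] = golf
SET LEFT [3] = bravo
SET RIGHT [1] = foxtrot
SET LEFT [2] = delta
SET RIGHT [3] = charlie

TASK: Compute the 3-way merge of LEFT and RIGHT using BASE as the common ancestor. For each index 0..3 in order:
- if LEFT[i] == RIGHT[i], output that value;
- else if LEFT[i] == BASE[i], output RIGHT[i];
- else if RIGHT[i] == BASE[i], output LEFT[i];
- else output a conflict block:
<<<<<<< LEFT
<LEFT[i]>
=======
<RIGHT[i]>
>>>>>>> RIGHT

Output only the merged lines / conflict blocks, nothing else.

Answer: india
foxtrot
<<<<<<< LEFT
delta
=======
golf
>>>>>>> RIGHT
<<<<<<< LEFT
bravo
=======
charlie
>>>>>>> RIGHT

Derivation:
Final LEFT:  [india, alpha, delta, bravo]
Final RIGHT: [india, foxtrot, golf, charlie]
i=0: L=india R=india -> agree -> india
i=1: L=alpha=BASE, R=foxtrot -> take RIGHT -> foxtrot
i=2: BASE=hotel L=delta R=golf all differ -> CONFLICT
i=3: BASE=echo L=bravo R=charlie all differ -> CONFLICT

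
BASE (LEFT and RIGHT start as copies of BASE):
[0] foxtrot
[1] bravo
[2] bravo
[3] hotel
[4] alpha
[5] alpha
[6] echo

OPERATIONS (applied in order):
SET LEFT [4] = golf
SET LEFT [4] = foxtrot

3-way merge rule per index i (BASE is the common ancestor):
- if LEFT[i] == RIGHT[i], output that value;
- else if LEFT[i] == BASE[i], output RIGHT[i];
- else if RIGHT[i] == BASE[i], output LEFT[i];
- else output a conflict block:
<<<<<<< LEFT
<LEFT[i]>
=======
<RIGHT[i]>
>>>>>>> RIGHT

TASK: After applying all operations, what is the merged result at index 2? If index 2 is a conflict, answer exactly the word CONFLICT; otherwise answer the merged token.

Answer: bravo

Derivation:
Final LEFT:  [foxtrot, bravo, bravo, hotel, foxtrot, alpha, echo]
Final RIGHT: [foxtrot, bravo, bravo, hotel, alpha, alpha, echo]
i=0: L=foxtrot R=foxtrot -> agree -> foxtrot
i=1: L=bravo R=bravo -> agree -> bravo
i=2: L=bravo R=bravo -> agree -> bravo
i=3: L=hotel R=hotel -> agree -> hotel
i=4: L=foxtrot, R=alpha=BASE -> take LEFT -> foxtrot
i=5: L=alpha R=alpha -> agree -> alpha
i=6: L=echo R=echo -> agree -> echo
Index 2 -> bravo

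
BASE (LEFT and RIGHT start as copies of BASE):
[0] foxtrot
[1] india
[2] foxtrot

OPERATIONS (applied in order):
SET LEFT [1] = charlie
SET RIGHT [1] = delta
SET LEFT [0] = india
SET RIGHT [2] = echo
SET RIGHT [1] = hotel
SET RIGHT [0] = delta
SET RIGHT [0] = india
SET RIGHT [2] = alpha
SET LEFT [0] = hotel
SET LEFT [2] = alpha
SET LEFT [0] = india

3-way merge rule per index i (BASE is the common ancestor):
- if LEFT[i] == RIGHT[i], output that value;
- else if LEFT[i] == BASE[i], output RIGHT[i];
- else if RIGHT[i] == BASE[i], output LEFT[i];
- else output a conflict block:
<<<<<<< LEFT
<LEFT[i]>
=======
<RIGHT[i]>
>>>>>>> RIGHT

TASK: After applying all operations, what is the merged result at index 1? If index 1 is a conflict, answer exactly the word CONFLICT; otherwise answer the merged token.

Answer: CONFLICT

Derivation:
Final LEFT:  [india, charlie, alpha]
Final RIGHT: [india, hotel, alpha]
i=0: L=india R=india -> agree -> india
i=1: BASE=india L=charlie R=hotel all differ -> CONFLICT
i=2: L=alpha R=alpha -> agree -> alpha
Index 1 -> CONFLICT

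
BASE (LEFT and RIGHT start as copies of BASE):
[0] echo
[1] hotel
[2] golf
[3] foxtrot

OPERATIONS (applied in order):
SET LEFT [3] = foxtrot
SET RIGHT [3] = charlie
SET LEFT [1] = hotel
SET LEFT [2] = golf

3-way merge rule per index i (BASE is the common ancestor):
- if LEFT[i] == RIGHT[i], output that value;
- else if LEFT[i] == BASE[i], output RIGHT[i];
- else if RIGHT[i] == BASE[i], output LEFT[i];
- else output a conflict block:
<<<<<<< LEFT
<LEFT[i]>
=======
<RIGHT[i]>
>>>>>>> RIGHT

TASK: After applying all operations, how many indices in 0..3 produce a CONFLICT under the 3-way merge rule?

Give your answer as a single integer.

Answer: 0

Derivation:
Final LEFT:  [echo, hotel, golf, foxtrot]
Final RIGHT: [echo, hotel, golf, charlie]
i=0: L=echo R=echo -> agree -> echo
i=1: L=hotel R=hotel -> agree -> hotel
i=2: L=golf R=golf -> agree -> golf
i=3: L=foxtrot=BASE, R=charlie -> take RIGHT -> charlie
Conflict count: 0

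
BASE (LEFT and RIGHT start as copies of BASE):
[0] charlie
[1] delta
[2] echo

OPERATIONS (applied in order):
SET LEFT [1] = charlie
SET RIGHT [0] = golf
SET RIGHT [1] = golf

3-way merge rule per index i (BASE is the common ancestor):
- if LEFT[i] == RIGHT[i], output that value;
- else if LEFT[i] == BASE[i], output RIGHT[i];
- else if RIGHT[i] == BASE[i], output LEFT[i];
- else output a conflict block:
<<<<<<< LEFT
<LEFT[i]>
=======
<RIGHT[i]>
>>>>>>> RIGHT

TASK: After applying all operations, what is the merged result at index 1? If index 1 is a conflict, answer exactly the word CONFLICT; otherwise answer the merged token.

Answer: CONFLICT

Derivation:
Final LEFT:  [charlie, charlie, echo]
Final RIGHT: [golf, golf, echo]
i=0: L=charlie=BASE, R=golf -> take RIGHT -> golf
i=1: BASE=delta L=charlie R=golf all differ -> CONFLICT
i=2: L=echo R=echo -> agree -> echo
Index 1 -> CONFLICT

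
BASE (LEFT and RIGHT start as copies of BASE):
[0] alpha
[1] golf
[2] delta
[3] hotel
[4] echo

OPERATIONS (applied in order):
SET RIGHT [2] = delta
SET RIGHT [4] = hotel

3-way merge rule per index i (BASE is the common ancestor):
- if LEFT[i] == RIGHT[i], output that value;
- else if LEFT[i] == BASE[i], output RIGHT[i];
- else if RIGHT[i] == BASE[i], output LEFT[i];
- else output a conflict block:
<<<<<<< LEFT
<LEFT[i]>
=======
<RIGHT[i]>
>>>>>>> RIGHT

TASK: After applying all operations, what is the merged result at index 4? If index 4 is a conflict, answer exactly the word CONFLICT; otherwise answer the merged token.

Final LEFT:  [alpha, golf, delta, hotel, echo]
Final RIGHT: [alpha, golf, delta, hotel, hotel]
i=0: L=alpha R=alpha -> agree -> alpha
i=1: L=golf R=golf -> agree -> golf
i=2: L=delta R=delta -> agree -> delta
i=3: L=hotel R=hotel -> agree -> hotel
i=4: L=echo=BASE, R=hotel -> take RIGHT -> hotel
Index 4 -> hotel

Answer: hotel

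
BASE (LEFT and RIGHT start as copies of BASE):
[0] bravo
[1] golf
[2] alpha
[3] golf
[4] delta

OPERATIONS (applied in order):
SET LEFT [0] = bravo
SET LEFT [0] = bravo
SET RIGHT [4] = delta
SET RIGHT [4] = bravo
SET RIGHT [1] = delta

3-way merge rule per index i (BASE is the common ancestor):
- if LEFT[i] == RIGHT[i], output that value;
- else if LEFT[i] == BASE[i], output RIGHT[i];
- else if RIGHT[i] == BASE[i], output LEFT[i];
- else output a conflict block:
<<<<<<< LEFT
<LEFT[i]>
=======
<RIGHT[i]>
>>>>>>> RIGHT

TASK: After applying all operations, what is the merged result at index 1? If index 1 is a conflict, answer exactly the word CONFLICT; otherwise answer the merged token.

Answer: delta

Derivation:
Final LEFT:  [bravo, golf, alpha, golf, delta]
Final RIGHT: [bravo, delta, alpha, golf, bravo]
i=0: L=bravo R=bravo -> agree -> bravo
i=1: L=golf=BASE, R=delta -> take RIGHT -> delta
i=2: L=alpha R=alpha -> agree -> alpha
i=3: L=golf R=golf -> agree -> golf
i=4: L=delta=BASE, R=bravo -> take RIGHT -> bravo
Index 1 -> delta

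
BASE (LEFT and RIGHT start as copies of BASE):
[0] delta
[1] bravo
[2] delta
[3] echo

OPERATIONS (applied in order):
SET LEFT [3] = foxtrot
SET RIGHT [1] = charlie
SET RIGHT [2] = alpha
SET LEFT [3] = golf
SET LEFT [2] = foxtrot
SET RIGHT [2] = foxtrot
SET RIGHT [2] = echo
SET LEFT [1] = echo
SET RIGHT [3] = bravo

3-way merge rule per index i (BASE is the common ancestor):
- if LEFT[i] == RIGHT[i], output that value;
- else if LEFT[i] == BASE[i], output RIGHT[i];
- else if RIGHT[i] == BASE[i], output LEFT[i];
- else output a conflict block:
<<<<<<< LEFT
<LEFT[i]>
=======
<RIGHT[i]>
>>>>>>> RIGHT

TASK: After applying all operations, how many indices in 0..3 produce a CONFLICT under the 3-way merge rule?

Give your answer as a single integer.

Final LEFT:  [delta, echo, foxtrot, golf]
Final RIGHT: [delta, charlie, echo, bravo]
i=0: L=delta R=delta -> agree -> delta
i=1: BASE=bravo L=echo R=charlie all differ -> CONFLICT
i=2: BASE=delta L=foxtrot R=echo all differ -> CONFLICT
i=3: BASE=echo L=golf R=bravo all differ -> CONFLICT
Conflict count: 3

Answer: 3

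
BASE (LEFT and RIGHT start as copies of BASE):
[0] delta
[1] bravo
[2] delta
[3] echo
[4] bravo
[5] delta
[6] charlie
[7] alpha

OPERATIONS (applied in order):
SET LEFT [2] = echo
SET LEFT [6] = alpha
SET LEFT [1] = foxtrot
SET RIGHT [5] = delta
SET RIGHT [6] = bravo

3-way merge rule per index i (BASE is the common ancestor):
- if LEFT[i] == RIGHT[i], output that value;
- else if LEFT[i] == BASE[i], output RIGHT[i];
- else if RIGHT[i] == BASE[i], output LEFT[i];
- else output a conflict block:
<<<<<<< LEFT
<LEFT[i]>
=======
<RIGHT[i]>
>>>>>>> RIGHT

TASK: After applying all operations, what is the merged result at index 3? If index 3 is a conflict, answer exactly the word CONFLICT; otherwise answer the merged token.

Answer: echo

Derivation:
Final LEFT:  [delta, foxtrot, echo, echo, bravo, delta, alpha, alpha]
Final RIGHT: [delta, bravo, delta, echo, bravo, delta, bravo, alpha]
i=0: L=delta R=delta -> agree -> delta
i=1: L=foxtrot, R=bravo=BASE -> take LEFT -> foxtrot
i=2: L=echo, R=delta=BASE -> take LEFT -> echo
i=3: L=echo R=echo -> agree -> echo
i=4: L=bravo R=bravo -> agree -> bravo
i=5: L=delta R=delta -> agree -> delta
i=6: BASE=charlie L=alpha R=bravo all differ -> CONFLICT
i=7: L=alpha R=alpha -> agree -> alpha
Index 3 -> echo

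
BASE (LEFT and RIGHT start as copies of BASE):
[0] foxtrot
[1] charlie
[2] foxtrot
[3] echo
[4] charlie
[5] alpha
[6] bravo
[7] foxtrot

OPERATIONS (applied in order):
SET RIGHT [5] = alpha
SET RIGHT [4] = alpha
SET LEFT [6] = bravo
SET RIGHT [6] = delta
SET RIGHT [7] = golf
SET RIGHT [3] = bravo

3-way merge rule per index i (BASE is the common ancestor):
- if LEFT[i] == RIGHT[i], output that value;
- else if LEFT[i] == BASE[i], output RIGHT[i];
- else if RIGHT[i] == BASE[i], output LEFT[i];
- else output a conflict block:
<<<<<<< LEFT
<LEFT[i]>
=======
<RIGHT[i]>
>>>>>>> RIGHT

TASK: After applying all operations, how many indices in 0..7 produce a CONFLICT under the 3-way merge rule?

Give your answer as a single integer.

Final LEFT:  [foxtrot, charlie, foxtrot, echo, charlie, alpha, bravo, foxtrot]
Final RIGHT: [foxtrot, charlie, foxtrot, bravo, alpha, alpha, delta, golf]
i=0: L=foxtrot R=foxtrot -> agree -> foxtrot
i=1: L=charlie R=charlie -> agree -> charlie
i=2: L=foxtrot R=foxtrot -> agree -> foxtrot
i=3: L=echo=BASE, R=bravo -> take RIGHT -> bravo
i=4: L=charlie=BASE, R=alpha -> take RIGHT -> alpha
i=5: L=alpha R=alpha -> agree -> alpha
i=6: L=bravo=BASE, R=delta -> take RIGHT -> delta
i=7: L=foxtrot=BASE, R=golf -> take RIGHT -> golf
Conflict count: 0

Answer: 0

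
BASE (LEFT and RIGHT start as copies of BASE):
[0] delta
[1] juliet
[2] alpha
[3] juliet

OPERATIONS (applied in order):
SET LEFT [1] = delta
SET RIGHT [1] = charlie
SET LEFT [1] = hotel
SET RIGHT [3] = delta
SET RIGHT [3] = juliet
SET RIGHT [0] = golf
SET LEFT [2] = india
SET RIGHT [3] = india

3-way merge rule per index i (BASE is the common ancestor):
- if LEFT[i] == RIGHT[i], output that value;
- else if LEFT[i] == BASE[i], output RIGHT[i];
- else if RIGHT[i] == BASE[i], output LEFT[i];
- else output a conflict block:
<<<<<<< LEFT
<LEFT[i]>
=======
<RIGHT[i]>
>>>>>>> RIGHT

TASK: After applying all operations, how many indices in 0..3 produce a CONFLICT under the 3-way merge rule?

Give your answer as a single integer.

Answer: 1

Derivation:
Final LEFT:  [delta, hotel, india, juliet]
Final RIGHT: [golf, charlie, alpha, india]
i=0: L=delta=BASE, R=golf -> take RIGHT -> golf
i=1: BASE=juliet L=hotel R=charlie all differ -> CONFLICT
i=2: L=india, R=alpha=BASE -> take LEFT -> india
i=3: L=juliet=BASE, R=india -> take RIGHT -> india
Conflict count: 1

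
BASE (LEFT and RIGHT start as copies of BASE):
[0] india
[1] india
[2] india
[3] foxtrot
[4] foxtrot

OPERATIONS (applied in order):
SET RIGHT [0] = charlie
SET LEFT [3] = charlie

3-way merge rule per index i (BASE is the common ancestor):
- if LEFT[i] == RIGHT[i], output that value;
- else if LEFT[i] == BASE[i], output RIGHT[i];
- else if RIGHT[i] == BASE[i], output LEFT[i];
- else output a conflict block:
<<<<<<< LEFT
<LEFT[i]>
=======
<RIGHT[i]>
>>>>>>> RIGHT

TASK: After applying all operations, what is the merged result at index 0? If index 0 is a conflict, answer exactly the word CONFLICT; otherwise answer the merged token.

Answer: charlie

Derivation:
Final LEFT:  [india, india, india, charlie, foxtrot]
Final RIGHT: [charlie, india, india, foxtrot, foxtrot]
i=0: L=india=BASE, R=charlie -> take RIGHT -> charlie
i=1: L=india R=india -> agree -> india
i=2: L=india R=india -> agree -> india
i=3: L=charlie, R=foxtrot=BASE -> take LEFT -> charlie
i=4: L=foxtrot R=foxtrot -> agree -> foxtrot
Index 0 -> charlie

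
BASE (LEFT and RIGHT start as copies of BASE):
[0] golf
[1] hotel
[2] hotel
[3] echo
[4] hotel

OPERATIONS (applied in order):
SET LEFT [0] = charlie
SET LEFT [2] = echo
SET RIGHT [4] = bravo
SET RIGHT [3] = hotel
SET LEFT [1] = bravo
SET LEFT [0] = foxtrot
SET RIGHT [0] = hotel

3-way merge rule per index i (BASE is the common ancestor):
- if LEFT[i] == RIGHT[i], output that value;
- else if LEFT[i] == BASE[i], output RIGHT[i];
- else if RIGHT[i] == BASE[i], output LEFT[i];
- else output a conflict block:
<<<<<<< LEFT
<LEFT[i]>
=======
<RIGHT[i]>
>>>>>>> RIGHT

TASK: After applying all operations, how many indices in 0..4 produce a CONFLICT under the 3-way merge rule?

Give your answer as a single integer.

Answer: 1

Derivation:
Final LEFT:  [foxtrot, bravo, echo, echo, hotel]
Final RIGHT: [hotel, hotel, hotel, hotel, bravo]
i=0: BASE=golf L=foxtrot R=hotel all differ -> CONFLICT
i=1: L=bravo, R=hotel=BASE -> take LEFT -> bravo
i=2: L=echo, R=hotel=BASE -> take LEFT -> echo
i=3: L=echo=BASE, R=hotel -> take RIGHT -> hotel
i=4: L=hotel=BASE, R=bravo -> take RIGHT -> bravo
Conflict count: 1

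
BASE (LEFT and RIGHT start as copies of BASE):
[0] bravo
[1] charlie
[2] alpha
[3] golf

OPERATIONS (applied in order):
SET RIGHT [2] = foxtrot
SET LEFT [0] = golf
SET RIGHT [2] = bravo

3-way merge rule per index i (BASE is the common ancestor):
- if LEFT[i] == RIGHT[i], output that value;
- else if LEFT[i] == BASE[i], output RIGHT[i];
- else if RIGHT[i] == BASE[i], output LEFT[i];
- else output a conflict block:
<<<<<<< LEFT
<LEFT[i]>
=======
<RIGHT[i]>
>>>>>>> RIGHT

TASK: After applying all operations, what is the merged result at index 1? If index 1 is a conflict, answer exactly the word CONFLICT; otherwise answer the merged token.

Answer: charlie

Derivation:
Final LEFT:  [golf, charlie, alpha, golf]
Final RIGHT: [bravo, charlie, bravo, golf]
i=0: L=golf, R=bravo=BASE -> take LEFT -> golf
i=1: L=charlie R=charlie -> agree -> charlie
i=2: L=alpha=BASE, R=bravo -> take RIGHT -> bravo
i=3: L=golf R=golf -> agree -> golf
Index 1 -> charlie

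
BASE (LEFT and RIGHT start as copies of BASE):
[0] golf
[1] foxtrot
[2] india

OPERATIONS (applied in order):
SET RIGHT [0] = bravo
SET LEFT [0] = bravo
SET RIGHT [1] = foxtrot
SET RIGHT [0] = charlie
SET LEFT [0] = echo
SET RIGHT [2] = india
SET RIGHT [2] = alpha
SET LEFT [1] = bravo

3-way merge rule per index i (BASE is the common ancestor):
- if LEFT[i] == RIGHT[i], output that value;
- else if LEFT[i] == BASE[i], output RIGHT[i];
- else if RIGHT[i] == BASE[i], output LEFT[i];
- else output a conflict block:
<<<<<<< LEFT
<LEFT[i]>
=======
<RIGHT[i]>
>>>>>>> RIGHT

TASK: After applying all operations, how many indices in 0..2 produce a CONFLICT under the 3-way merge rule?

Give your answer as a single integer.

Answer: 1

Derivation:
Final LEFT:  [echo, bravo, india]
Final RIGHT: [charlie, foxtrot, alpha]
i=0: BASE=golf L=echo R=charlie all differ -> CONFLICT
i=1: L=bravo, R=foxtrot=BASE -> take LEFT -> bravo
i=2: L=india=BASE, R=alpha -> take RIGHT -> alpha
Conflict count: 1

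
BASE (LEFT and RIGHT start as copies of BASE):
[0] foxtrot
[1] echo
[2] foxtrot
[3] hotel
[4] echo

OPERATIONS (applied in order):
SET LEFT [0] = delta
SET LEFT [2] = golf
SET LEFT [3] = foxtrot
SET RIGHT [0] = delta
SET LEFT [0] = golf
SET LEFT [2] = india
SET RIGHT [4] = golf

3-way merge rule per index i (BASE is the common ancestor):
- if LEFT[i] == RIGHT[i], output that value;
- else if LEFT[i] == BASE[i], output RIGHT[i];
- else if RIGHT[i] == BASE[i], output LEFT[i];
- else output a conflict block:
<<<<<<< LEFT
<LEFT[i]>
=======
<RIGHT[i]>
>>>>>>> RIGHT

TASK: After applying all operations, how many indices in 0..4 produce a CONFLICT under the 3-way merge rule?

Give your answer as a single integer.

Final LEFT:  [golf, echo, india, foxtrot, echo]
Final RIGHT: [delta, echo, foxtrot, hotel, golf]
i=0: BASE=foxtrot L=golf R=delta all differ -> CONFLICT
i=1: L=echo R=echo -> agree -> echo
i=2: L=india, R=foxtrot=BASE -> take LEFT -> india
i=3: L=foxtrot, R=hotel=BASE -> take LEFT -> foxtrot
i=4: L=echo=BASE, R=golf -> take RIGHT -> golf
Conflict count: 1

Answer: 1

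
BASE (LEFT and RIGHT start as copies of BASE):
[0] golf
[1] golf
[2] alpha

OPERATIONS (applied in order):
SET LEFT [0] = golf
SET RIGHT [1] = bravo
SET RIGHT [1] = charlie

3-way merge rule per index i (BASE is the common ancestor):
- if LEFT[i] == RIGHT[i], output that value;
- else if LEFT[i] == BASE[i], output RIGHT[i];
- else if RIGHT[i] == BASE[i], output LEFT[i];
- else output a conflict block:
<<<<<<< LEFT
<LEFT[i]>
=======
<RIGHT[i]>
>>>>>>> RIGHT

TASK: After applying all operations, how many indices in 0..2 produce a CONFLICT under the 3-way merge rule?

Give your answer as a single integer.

Final LEFT:  [golf, golf, alpha]
Final RIGHT: [golf, charlie, alpha]
i=0: L=golf R=golf -> agree -> golf
i=1: L=golf=BASE, R=charlie -> take RIGHT -> charlie
i=2: L=alpha R=alpha -> agree -> alpha
Conflict count: 0

Answer: 0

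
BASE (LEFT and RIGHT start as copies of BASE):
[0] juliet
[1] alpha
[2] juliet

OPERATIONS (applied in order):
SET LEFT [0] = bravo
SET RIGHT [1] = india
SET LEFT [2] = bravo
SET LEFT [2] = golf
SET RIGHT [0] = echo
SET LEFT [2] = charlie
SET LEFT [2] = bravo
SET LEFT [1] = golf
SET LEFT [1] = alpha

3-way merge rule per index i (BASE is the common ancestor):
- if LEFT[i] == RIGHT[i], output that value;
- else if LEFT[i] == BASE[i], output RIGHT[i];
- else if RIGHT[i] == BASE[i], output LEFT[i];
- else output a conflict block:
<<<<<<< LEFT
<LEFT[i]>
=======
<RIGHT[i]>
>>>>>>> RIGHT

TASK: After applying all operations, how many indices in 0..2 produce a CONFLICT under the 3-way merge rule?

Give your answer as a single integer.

Answer: 1

Derivation:
Final LEFT:  [bravo, alpha, bravo]
Final RIGHT: [echo, india, juliet]
i=0: BASE=juliet L=bravo R=echo all differ -> CONFLICT
i=1: L=alpha=BASE, R=india -> take RIGHT -> india
i=2: L=bravo, R=juliet=BASE -> take LEFT -> bravo
Conflict count: 1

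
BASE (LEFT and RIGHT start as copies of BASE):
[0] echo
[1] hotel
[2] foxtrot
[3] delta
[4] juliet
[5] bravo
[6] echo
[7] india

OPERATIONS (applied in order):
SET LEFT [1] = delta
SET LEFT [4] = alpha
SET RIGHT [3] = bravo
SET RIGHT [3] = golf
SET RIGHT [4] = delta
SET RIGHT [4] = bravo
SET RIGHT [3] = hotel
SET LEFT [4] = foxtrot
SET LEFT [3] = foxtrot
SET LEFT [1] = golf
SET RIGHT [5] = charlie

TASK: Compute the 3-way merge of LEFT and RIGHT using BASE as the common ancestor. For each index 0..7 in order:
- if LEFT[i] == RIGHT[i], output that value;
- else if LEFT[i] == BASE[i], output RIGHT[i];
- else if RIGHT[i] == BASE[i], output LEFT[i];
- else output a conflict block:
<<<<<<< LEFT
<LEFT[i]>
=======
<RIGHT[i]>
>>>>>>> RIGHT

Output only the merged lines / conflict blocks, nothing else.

Answer: echo
golf
foxtrot
<<<<<<< LEFT
foxtrot
=======
hotel
>>>>>>> RIGHT
<<<<<<< LEFT
foxtrot
=======
bravo
>>>>>>> RIGHT
charlie
echo
india

Derivation:
Final LEFT:  [echo, golf, foxtrot, foxtrot, foxtrot, bravo, echo, india]
Final RIGHT: [echo, hotel, foxtrot, hotel, bravo, charlie, echo, india]
i=0: L=echo R=echo -> agree -> echo
i=1: L=golf, R=hotel=BASE -> take LEFT -> golf
i=2: L=foxtrot R=foxtrot -> agree -> foxtrot
i=3: BASE=delta L=foxtrot R=hotel all differ -> CONFLICT
i=4: BASE=juliet L=foxtrot R=bravo all differ -> CONFLICT
i=5: L=bravo=BASE, R=charlie -> take RIGHT -> charlie
i=6: L=echo R=echo -> agree -> echo
i=7: L=india R=india -> agree -> india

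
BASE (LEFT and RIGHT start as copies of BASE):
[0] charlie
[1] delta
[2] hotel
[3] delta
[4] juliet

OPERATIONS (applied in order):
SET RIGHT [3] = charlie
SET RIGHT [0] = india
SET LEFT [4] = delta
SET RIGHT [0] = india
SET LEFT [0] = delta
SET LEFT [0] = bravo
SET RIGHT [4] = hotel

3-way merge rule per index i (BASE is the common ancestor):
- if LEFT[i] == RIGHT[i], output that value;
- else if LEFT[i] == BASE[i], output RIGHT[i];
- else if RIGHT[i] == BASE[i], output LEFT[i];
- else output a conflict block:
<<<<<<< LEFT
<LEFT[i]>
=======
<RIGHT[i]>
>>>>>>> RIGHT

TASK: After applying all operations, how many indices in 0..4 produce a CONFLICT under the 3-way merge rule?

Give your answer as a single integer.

Answer: 2

Derivation:
Final LEFT:  [bravo, delta, hotel, delta, delta]
Final RIGHT: [india, delta, hotel, charlie, hotel]
i=0: BASE=charlie L=bravo R=india all differ -> CONFLICT
i=1: L=delta R=delta -> agree -> delta
i=2: L=hotel R=hotel -> agree -> hotel
i=3: L=delta=BASE, R=charlie -> take RIGHT -> charlie
i=4: BASE=juliet L=delta R=hotel all differ -> CONFLICT
Conflict count: 2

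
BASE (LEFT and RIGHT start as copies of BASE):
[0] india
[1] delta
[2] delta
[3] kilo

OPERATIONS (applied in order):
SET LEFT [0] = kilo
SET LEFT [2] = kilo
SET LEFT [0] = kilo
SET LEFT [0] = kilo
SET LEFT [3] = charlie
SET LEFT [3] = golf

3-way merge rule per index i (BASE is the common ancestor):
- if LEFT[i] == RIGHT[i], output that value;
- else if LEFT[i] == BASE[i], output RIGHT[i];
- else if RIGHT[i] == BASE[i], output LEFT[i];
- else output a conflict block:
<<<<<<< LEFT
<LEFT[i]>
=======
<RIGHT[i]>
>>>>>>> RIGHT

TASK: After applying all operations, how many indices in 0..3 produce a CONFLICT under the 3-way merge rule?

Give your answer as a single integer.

Final LEFT:  [kilo, delta, kilo, golf]
Final RIGHT: [india, delta, delta, kilo]
i=0: L=kilo, R=india=BASE -> take LEFT -> kilo
i=1: L=delta R=delta -> agree -> delta
i=2: L=kilo, R=delta=BASE -> take LEFT -> kilo
i=3: L=golf, R=kilo=BASE -> take LEFT -> golf
Conflict count: 0

Answer: 0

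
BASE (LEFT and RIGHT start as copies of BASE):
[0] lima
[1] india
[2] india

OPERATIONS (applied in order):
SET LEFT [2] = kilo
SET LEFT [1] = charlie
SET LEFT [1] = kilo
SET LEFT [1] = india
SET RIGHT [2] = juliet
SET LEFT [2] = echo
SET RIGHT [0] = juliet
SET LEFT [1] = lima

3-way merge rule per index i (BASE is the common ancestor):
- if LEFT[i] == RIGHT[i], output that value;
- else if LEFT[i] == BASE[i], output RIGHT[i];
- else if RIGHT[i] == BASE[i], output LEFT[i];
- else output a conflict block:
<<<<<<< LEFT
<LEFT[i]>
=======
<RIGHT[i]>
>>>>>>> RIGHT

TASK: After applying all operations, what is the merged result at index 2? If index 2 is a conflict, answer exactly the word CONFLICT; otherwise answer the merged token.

Final LEFT:  [lima, lima, echo]
Final RIGHT: [juliet, india, juliet]
i=0: L=lima=BASE, R=juliet -> take RIGHT -> juliet
i=1: L=lima, R=india=BASE -> take LEFT -> lima
i=2: BASE=india L=echo R=juliet all differ -> CONFLICT
Index 2 -> CONFLICT

Answer: CONFLICT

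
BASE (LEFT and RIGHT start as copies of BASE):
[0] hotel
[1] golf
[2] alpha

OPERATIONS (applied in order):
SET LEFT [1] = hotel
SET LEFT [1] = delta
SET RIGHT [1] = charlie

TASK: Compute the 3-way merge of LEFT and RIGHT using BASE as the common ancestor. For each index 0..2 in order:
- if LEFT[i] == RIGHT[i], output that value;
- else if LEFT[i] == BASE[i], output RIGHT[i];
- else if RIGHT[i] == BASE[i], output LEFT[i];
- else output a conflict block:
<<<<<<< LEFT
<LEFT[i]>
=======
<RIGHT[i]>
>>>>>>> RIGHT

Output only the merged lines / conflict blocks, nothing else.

Final LEFT:  [hotel, delta, alpha]
Final RIGHT: [hotel, charlie, alpha]
i=0: L=hotel R=hotel -> agree -> hotel
i=1: BASE=golf L=delta R=charlie all differ -> CONFLICT
i=2: L=alpha R=alpha -> agree -> alpha

Answer: hotel
<<<<<<< LEFT
delta
=======
charlie
>>>>>>> RIGHT
alpha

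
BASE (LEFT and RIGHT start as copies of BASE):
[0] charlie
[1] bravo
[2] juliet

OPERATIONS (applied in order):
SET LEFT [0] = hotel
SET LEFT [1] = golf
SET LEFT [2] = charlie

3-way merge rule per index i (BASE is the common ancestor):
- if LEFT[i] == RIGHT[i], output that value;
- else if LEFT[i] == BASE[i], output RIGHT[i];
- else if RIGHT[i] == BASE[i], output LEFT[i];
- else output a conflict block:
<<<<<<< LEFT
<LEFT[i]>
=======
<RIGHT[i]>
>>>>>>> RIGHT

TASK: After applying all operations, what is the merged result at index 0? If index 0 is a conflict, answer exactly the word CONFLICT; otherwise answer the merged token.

Answer: hotel

Derivation:
Final LEFT:  [hotel, golf, charlie]
Final RIGHT: [charlie, bravo, juliet]
i=0: L=hotel, R=charlie=BASE -> take LEFT -> hotel
i=1: L=golf, R=bravo=BASE -> take LEFT -> golf
i=2: L=charlie, R=juliet=BASE -> take LEFT -> charlie
Index 0 -> hotel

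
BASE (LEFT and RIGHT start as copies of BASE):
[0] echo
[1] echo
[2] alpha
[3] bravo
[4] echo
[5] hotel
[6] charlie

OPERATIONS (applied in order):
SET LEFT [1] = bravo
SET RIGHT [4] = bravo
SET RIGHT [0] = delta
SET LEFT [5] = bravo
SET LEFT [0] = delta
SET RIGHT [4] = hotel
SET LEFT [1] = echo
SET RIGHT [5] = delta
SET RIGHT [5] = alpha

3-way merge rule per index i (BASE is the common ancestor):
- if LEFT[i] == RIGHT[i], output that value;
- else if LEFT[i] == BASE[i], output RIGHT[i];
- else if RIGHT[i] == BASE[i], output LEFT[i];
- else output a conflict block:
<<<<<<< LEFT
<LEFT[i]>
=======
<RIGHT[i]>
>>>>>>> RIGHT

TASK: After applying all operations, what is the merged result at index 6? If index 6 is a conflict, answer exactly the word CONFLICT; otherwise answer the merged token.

Answer: charlie

Derivation:
Final LEFT:  [delta, echo, alpha, bravo, echo, bravo, charlie]
Final RIGHT: [delta, echo, alpha, bravo, hotel, alpha, charlie]
i=0: L=delta R=delta -> agree -> delta
i=1: L=echo R=echo -> agree -> echo
i=2: L=alpha R=alpha -> agree -> alpha
i=3: L=bravo R=bravo -> agree -> bravo
i=4: L=echo=BASE, R=hotel -> take RIGHT -> hotel
i=5: BASE=hotel L=bravo R=alpha all differ -> CONFLICT
i=6: L=charlie R=charlie -> agree -> charlie
Index 6 -> charlie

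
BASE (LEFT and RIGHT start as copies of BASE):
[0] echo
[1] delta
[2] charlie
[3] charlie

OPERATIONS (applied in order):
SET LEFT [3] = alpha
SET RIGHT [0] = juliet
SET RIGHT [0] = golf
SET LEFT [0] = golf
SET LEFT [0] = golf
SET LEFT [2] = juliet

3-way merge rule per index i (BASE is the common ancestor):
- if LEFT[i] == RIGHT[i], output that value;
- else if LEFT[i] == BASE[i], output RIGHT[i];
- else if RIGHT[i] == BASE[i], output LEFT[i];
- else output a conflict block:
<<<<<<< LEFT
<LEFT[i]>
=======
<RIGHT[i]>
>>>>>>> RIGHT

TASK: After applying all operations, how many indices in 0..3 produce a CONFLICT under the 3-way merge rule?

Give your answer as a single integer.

Final LEFT:  [golf, delta, juliet, alpha]
Final RIGHT: [golf, delta, charlie, charlie]
i=0: L=golf R=golf -> agree -> golf
i=1: L=delta R=delta -> agree -> delta
i=2: L=juliet, R=charlie=BASE -> take LEFT -> juliet
i=3: L=alpha, R=charlie=BASE -> take LEFT -> alpha
Conflict count: 0

Answer: 0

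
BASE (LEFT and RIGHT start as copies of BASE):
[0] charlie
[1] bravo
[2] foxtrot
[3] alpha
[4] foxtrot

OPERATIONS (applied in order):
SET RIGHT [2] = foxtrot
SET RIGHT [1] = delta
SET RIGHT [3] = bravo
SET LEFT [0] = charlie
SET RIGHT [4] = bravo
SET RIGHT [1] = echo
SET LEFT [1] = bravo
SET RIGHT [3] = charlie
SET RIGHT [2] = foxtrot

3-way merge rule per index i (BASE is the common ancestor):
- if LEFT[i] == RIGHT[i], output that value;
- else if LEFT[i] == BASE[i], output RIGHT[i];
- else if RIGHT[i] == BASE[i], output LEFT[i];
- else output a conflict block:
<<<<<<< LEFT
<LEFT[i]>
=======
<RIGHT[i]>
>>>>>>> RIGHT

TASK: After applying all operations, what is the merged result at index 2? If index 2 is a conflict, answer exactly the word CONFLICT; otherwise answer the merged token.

Answer: foxtrot

Derivation:
Final LEFT:  [charlie, bravo, foxtrot, alpha, foxtrot]
Final RIGHT: [charlie, echo, foxtrot, charlie, bravo]
i=0: L=charlie R=charlie -> agree -> charlie
i=1: L=bravo=BASE, R=echo -> take RIGHT -> echo
i=2: L=foxtrot R=foxtrot -> agree -> foxtrot
i=3: L=alpha=BASE, R=charlie -> take RIGHT -> charlie
i=4: L=foxtrot=BASE, R=bravo -> take RIGHT -> bravo
Index 2 -> foxtrot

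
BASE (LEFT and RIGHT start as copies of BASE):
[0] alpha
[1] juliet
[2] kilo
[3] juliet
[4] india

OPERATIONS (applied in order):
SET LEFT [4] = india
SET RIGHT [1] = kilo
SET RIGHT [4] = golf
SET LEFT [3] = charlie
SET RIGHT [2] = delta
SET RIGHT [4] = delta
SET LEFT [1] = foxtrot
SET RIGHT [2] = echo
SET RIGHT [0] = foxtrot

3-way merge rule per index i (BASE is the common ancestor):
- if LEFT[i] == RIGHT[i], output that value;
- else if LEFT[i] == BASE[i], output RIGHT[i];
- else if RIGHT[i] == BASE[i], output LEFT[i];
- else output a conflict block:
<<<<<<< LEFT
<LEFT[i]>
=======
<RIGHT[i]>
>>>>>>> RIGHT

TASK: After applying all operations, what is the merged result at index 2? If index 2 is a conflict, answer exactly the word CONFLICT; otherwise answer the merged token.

Answer: echo

Derivation:
Final LEFT:  [alpha, foxtrot, kilo, charlie, india]
Final RIGHT: [foxtrot, kilo, echo, juliet, delta]
i=0: L=alpha=BASE, R=foxtrot -> take RIGHT -> foxtrot
i=1: BASE=juliet L=foxtrot R=kilo all differ -> CONFLICT
i=2: L=kilo=BASE, R=echo -> take RIGHT -> echo
i=3: L=charlie, R=juliet=BASE -> take LEFT -> charlie
i=4: L=india=BASE, R=delta -> take RIGHT -> delta
Index 2 -> echo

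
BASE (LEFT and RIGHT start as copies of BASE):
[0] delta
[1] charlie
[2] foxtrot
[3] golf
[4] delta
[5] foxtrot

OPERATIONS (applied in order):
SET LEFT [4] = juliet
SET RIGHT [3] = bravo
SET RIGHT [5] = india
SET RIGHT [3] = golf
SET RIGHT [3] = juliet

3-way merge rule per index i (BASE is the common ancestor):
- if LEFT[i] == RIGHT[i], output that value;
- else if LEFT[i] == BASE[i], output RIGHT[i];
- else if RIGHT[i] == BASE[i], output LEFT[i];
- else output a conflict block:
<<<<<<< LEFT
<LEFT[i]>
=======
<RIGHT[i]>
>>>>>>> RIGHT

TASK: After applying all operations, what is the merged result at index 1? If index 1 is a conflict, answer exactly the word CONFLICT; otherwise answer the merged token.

Final LEFT:  [delta, charlie, foxtrot, golf, juliet, foxtrot]
Final RIGHT: [delta, charlie, foxtrot, juliet, delta, india]
i=0: L=delta R=delta -> agree -> delta
i=1: L=charlie R=charlie -> agree -> charlie
i=2: L=foxtrot R=foxtrot -> agree -> foxtrot
i=3: L=golf=BASE, R=juliet -> take RIGHT -> juliet
i=4: L=juliet, R=delta=BASE -> take LEFT -> juliet
i=5: L=foxtrot=BASE, R=india -> take RIGHT -> india
Index 1 -> charlie

Answer: charlie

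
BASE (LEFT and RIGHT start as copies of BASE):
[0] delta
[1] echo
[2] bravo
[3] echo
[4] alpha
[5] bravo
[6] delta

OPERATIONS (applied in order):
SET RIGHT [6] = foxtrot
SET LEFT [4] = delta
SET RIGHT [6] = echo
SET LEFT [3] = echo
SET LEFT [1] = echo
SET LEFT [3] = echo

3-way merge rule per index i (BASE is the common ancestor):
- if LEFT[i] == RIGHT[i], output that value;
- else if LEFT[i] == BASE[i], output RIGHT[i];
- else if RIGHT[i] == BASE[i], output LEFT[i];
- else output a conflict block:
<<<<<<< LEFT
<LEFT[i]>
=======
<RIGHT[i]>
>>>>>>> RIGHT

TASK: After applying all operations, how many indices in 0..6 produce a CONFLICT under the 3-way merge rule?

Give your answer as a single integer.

Final LEFT:  [delta, echo, bravo, echo, delta, bravo, delta]
Final RIGHT: [delta, echo, bravo, echo, alpha, bravo, echo]
i=0: L=delta R=delta -> agree -> delta
i=1: L=echo R=echo -> agree -> echo
i=2: L=bravo R=bravo -> agree -> bravo
i=3: L=echo R=echo -> agree -> echo
i=4: L=delta, R=alpha=BASE -> take LEFT -> delta
i=5: L=bravo R=bravo -> agree -> bravo
i=6: L=delta=BASE, R=echo -> take RIGHT -> echo
Conflict count: 0

Answer: 0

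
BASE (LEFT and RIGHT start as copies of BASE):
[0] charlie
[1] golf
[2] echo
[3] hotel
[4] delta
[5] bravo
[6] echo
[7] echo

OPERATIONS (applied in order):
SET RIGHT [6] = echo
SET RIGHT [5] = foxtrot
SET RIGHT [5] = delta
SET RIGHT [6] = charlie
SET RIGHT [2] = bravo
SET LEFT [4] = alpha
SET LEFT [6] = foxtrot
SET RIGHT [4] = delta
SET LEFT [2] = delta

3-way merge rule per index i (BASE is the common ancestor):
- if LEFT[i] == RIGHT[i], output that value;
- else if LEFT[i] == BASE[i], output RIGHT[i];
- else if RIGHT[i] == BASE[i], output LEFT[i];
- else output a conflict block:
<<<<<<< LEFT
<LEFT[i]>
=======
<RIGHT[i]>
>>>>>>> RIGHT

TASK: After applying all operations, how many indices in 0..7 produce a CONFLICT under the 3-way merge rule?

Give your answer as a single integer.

Answer: 2

Derivation:
Final LEFT:  [charlie, golf, delta, hotel, alpha, bravo, foxtrot, echo]
Final RIGHT: [charlie, golf, bravo, hotel, delta, delta, charlie, echo]
i=0: L=charlie R=charlie -> agree -> charlie
i=1: L=golf R=golf -> agree -> golf
i=2: BASE=echo L=delta R=bravo all differ -> CONFLICT
i=3: L=hotel R=hotel -> agree -> hotel
i=4: L=alpha, R=delta=BASE -> take LEFT -> alpha
i=5: L=bravo=BASE, R=delta -> take RIGHT -> delta
i=6: BASE=echo L=foxtrot R=charlie all differ -> CONFLICT
i=7: L=echo R=echo -> agree -> echo
Conflict count: 2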